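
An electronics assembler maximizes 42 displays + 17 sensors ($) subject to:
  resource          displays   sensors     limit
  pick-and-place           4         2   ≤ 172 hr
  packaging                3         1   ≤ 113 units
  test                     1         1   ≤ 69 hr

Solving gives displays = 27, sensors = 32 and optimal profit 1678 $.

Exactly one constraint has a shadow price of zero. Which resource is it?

pick-and-place: 172/172 (binding)
packaging: 113/113 (binding)
test: 59/69 (slack 10)
By complementary slackness, a constraint with positive slack has shadow price 0 → test.

test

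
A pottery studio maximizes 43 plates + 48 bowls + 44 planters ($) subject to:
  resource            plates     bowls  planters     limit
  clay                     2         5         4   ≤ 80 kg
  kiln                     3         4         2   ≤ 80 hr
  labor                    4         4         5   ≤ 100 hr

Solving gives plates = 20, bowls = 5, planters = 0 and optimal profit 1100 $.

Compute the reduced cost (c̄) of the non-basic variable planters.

Binding: kiln and labor. Non-binding: clay (15 unused).
Since clay is not tight, its dual is 0.
From A_Bᵀ y = c: 3·y_kiln + 4·y_labor = 43; 4·y_kiln + 4·y_labor = 48.
→ y_kiln = 5 and y_labor = 7.
Reduced cost of planters: c₃ − yᵀa₃ = 44 − (5·2 + 7·5) = 44 − 45 = -1.

-1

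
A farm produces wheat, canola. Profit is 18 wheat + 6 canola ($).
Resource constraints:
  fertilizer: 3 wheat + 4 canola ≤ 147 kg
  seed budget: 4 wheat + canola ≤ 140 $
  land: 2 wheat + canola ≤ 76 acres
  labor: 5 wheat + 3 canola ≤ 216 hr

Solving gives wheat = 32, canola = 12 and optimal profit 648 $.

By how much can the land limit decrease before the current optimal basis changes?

6

Binding constraints: seed budget, land. The basis is B = [[4,1],[2,1]] with det 2.
Per unit decrease in land, x* moves by d = (0.5, -2).
The basis stays optimal until canola reaches 0; allowable decrease = 6 acres.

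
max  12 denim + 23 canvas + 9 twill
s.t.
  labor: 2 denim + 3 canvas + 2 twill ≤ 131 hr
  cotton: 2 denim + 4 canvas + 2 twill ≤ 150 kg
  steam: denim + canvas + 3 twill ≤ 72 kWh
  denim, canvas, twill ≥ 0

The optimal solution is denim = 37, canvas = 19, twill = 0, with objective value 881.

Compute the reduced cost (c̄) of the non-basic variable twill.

-3

Check each constraint at x*: labor 131/131 (tight); cotton 150/150 (tight); steam 56/72 (slack 16).
Since steam is not tight, its dual is 0.
The binding rows give the dual system: 2·y_labor + 2·y_cotton = 12 and 3·y_labor + 4·y_cotton = 23.
Solving: y_labor = 1, y_cotton = 5.
Reduced cost of twill: c₃ − yᵀa₃ = 9 − (1·2 + 5·2) = 9 − 12 = -3.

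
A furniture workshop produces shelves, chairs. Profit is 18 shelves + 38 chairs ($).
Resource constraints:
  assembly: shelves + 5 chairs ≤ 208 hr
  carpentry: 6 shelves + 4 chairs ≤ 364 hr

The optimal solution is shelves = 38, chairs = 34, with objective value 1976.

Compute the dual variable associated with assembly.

Both assembly and carpentry are binding at x*.
The binding rows give the dual system: 1·y_assembly + 6·y_carpentry = 18 and 5·y_assembly + 4·y_carpentry = 38.
→ y_assembly = 6 and y_carpentry = 2.
Shadow price of assembly = 6.

6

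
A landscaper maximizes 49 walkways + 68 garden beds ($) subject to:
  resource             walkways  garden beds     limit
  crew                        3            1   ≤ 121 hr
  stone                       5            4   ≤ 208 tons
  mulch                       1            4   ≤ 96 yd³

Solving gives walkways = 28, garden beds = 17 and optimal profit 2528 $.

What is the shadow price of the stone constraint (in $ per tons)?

At the optimum: crew uses 101 of 121 (slack = 20); stone uses 208 of 208 (binding); mulch uses 96 of 96 (binding).
Slack constraints have shadow price 0 (complementary slackness).
The binding rows give the dual system: 5·y_stone + 1·y_mulch = 49 and 4·y_stone + 4·y_mulch = 68.
→ y_stone = 8 and y_mulch = 9.
Shadow price of stone = 8.

8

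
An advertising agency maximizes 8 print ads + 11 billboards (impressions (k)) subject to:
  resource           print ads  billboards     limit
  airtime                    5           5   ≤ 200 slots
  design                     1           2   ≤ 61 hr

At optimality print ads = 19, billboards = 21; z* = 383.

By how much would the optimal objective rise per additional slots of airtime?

Both airtime and design are binding at x*.
Dual feasibility on the basic columns requires 5·y_airtime + 1·y_design = 8, 5·y_airtime + 2·y_design = 11.
→ y_airtime = 1 and y_design = 3.
Shadow price of airtime = 1.

1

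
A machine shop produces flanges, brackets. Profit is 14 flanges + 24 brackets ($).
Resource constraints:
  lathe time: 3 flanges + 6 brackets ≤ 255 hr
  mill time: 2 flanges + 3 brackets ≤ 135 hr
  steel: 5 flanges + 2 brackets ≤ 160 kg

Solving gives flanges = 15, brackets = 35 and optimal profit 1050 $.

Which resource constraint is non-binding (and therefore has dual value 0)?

lathe time: 255/255 (binding)
mill time: 135/135 (binding)
steel: 145/160 (slack 15)
By complementary slackness, a constraint with positive slack has shadow price 0 → steel.

steel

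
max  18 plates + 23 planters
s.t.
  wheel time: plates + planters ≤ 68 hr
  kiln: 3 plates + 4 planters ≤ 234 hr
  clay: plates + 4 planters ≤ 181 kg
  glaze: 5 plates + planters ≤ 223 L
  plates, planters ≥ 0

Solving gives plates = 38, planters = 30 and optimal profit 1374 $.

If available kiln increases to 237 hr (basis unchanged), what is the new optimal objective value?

1389

At the optimum: wheel time uses 68 of 68 (binding); kiln uses 234 of 234 (binding); clay uses 158 of 181 (slack = 23); glaze uses 220 of 223 (slack = 3).
Since clay, glaze are not tight, their duals are 0.
Dual feasibility on the basic columns requires 1·y_wheel time + 3·y_kiln = 18, 1·y_wheel time + 4·y_kiln = 23.
This yields shadow prices y_wheel time = 3, y_kiln = 5.
Δz = y_kiln·Δb = 5 × (3) = 15, so new z* = 1374 + 15 = 1389.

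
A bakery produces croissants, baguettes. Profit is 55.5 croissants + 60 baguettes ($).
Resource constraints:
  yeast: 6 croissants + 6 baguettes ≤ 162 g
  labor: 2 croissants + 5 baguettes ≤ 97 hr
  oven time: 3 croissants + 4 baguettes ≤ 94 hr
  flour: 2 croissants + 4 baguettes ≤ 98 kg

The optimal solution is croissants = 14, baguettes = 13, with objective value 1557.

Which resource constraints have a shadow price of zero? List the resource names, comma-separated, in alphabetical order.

flour, labor

yeast: 162/162 (binding)
labor: 93/97 (slack 4)
oven time: 94/94 (binding)
flour: 80/98 (slack 18)
By complementary slackness, a constraint with positive slack has shadow price 0 → flour, labor.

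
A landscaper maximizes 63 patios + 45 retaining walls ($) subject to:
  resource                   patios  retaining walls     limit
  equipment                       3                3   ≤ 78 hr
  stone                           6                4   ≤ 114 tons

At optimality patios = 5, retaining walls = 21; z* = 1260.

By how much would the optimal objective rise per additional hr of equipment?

At the optimum: equipment uses 78 of 78 (binding); stone uses 114 of 114 (binding).
The binding rows give the dual system: 3·y_equipment + 6·y_stone = 63 and 3·y_equipment + 4·y_stone = 45.
Solving: y_equipment = 3, y_stone = 9.
Shadow price of equipment = 3.

3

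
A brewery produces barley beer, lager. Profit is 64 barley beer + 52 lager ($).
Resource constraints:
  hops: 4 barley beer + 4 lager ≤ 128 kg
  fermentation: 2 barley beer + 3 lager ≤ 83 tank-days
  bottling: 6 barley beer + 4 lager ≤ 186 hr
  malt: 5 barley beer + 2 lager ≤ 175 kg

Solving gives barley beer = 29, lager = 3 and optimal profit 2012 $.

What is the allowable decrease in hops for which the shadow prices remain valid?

Binding constraints: hops, bottling. The basis is B = [[4,4],[6,4]] with det -8.
Per unit decrease in hops, x* moves by d = (0.5, -0.75).
The basis stays optimal until lager reaches 0; allowable decrease = 4 kg.

4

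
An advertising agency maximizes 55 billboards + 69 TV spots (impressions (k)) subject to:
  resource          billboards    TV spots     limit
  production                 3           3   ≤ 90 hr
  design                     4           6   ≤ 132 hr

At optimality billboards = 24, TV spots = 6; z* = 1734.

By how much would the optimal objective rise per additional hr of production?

9

At the optimum: production uses 90 of 90 (binding); design uses 132 of 132 (binding).
From A_Bᵀ y = c: 3·y_production + 4·y_design = 55; 3·y_production + 6·y_design = 69.
This yields shadow prices y_production = 9, y_design = 7.
Shadow price of production = 9.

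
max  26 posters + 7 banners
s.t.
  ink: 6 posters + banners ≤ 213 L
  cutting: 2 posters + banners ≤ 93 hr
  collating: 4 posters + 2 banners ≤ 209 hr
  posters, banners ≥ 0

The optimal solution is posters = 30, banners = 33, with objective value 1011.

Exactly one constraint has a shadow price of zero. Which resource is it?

ink: 213/213 (binding)
cutting: 93/93 (binding)
collating: 186/209 (slack 23)
By complementary slackness, a constraint with positive slack has shadow price 0 → collating.

collating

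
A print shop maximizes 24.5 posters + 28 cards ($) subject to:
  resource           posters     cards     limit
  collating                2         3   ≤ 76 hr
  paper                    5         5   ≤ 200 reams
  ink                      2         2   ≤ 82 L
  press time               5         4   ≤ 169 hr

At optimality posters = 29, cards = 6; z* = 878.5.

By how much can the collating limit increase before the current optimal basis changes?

35

Binding constraints: collating, press time. The basis is B = [[2,3],[5,4]] with det -7.
Per unit increase in collating, x* moves by d = (-0.5714, 0.7143).
The basis stays optimal until paper becomes binding; allowable increase = 35 hr.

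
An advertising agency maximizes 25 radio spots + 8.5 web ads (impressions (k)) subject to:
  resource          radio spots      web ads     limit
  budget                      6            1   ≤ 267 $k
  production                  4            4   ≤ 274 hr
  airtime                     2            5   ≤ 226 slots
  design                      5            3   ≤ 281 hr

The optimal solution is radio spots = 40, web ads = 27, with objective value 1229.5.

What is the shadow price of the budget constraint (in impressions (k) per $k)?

Check each constraint at x*: budget 267/267 (tight); production 268/274 (slack 6); airtime 215/226 (slack 11); design 281/281 (tight).
Slack constraints have shadow price 0 (complementary slackness).
Dual feasibility on the basic columns requires 6·y_budget + 5·y_design = 25, 1·y_budget + 3·y_design = 8.5.
→ y_budget = 2.5 and y_design = 2.
Shadow price of budget = 2.5.

2.5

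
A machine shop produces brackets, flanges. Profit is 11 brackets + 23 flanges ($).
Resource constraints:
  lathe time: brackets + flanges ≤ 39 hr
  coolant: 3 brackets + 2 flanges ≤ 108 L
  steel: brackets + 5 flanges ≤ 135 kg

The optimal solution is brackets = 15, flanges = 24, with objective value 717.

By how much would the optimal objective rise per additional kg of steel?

At the optimum: lathe time uses 39 of 39 (binding); coolant uses 93 of 108 (slack = 15); steel uses 135 of 135 (binding).
Since coolant is not tight, its dual is 0.
Dual feasibility on the basic columns requires 1·y_lathe time + 1·y_steel = 11, 1·y_lathe time + 5·y_steel = 23.
This yields shadow prices y_lathe time = 8, y_steel = 3.
Shadow price of steel = 3.

3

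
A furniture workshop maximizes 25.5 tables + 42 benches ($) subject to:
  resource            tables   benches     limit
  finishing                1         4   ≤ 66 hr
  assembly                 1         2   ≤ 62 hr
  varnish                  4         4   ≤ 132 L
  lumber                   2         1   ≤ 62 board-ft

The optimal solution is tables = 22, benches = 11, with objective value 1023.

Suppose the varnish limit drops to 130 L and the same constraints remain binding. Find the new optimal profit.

At the optimum: finishing uses 66 of 66 (binding); assembly uses 44 of 62 (slack = 18); varnish uses 132 of 132 (binding); lumber uses 55 of 62 (slack = 7).
Since assembly, lumber are not tight, their duals are 0.
Dual feasibility on the basic columns requires 1·y_finishing + 4·y_varnish = 25.5, 4·y_finishing + 4·y_varnish = 42.
→ y_finishing = 5.5 and y_varnish = 5.
Δz = y_varnish·Δb = 5 × (-2) = -10, so new z* = 1023 − 10 = 1013.

1013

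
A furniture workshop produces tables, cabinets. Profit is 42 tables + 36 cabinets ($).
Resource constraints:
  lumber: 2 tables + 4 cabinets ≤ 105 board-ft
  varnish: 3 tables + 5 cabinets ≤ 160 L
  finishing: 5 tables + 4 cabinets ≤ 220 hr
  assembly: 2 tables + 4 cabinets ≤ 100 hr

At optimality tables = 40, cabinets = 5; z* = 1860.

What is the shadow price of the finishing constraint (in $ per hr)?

Check each constraint at x*: lumber 100/105 (slack 5); varnish 145/160 (slack 15); finishing 220/220 (tight); assembly 100/100 (tight).
Since lumber, varnish are not tight, their duals are 0.
The binding rows give the dual system: 5·y_finishing + 2·y_assembly = 42 and 4·y_finishing + 4·y_assembly = 36.
This yields shadow prices y_finishing = 8, y_assembly = 1.
Shadow price of finishing = 8.

8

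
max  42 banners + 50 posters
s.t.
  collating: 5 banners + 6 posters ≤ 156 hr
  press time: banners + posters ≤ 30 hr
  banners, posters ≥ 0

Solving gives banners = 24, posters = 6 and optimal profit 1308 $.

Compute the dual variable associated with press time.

Both collating and press time are binding at x*.
Dual feasibility on the basic columns requires 5·y_collating + 1·y_press time = 42, 6·y_collating + 1·y_press time = 50.
→ y_collating = 8 and y_press time = 2.
Shadow price of press time = 2.

2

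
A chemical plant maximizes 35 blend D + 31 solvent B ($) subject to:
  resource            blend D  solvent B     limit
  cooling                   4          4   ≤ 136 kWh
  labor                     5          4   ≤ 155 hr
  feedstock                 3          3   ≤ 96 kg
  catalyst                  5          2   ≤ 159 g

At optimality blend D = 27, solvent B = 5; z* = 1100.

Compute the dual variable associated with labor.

Binding: labor and feedstock. Non-binding: cooling (8 unused), catalyst (14 unused).
Slack constraints have shadow price 0 (complementary slackness).
Dual feasibility on the basic columns requires 5·y_labor + 3·y_feedstock = 35, 4·y_labor + 3·y_feedstock = 31.
→ y_labor = 4 and y_feedstock = 5.
Shadow price of labor = 4.

4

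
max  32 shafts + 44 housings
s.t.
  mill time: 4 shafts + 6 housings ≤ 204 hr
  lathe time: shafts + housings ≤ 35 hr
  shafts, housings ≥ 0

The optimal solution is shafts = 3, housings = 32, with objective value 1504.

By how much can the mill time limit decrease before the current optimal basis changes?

64

Binding constraints: mill time, lathe time. The basis is B = [[4,6],[1,1]] with det -2.
Per unit decrease in mill time, x* moves by d = (0.5, -0.5).
The basis stays optimal until housings reaches 0; allowable decrease = 64 hr.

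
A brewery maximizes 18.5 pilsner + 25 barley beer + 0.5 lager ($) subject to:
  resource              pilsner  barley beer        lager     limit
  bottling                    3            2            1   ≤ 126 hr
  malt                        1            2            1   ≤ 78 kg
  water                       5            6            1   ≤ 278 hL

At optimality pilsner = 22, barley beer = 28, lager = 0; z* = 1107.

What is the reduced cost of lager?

Check each constraint at x*: bottling 122/126 (slack 4); malt 78/78 (tight); water 278/278 (tight).
By complementary slackness, y = 0 for the non-binding constraint.
Dual feasibility on the basic columns requires 1·y_malt + 5·y_water = 18.5, 2·y_malt + 6·y_water = 25.
This yields shadow prices y_malt = 3.5, y_water = 3.
Reduced cost of lager: c₃ − yᵀa₃ = 0.5 − (3.5·1 + 3·1) = 0.5 − 6.5 = -6.

-6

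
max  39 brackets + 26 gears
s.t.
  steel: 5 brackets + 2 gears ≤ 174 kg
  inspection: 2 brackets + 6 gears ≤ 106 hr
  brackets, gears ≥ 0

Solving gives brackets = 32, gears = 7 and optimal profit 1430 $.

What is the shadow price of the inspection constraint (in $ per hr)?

2

At the optimum: steel uses 174 of 174 (binding); inspection uses 106 of 106 (binding).
The binding rows give the dual system: 5·y_steel + 2·y_inspection = 39 and 2·y_steel + 6·y_inspection = 26.
This yields shadow prices y_steel = 7, y_inspection = 2.
Shadow price of inspection = 2.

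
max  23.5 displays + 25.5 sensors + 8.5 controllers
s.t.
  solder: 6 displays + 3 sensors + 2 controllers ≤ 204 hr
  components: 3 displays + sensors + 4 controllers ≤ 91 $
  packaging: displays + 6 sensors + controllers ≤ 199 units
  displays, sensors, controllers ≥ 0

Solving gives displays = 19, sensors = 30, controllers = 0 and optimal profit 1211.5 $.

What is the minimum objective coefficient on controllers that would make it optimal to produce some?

Binding: solder and packaging. Non-binding: components (4 unused).
Since components is not tight, its dual is 0.
The binding rows give the dual system: 6·y_solder + 1·y_packaging = 23.5 and 3·y_solder + 6·y_packaging = 25.5.
Solving: y_solder = 3.5, y_packaging = 2.5.
controllers enters the basis when its profit ≥ yᵀa₃ = 3.5·2 + 2.5·1 = 9.5.

9.5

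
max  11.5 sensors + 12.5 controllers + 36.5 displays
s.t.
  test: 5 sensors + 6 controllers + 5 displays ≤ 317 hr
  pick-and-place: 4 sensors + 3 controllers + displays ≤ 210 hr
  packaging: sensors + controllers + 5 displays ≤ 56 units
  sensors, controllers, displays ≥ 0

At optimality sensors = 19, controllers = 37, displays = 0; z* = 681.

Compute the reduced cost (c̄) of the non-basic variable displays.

Check each constraint at x*: test 317/317 (tight); pick-and-place 187/210 (slack 23); packaging 56/56 (tight).
Slack constraints have shadow price 0 (complementary slackness).
The binding rows give the dual system: 5·y_test + 1·y_packaging = 11.5 and 6·y_test + 1·y_packaging = 12.5.
Solving: y_test = 1, y_packaging = 6.5.
Reduced cost of displays: c₃ − yᵀa₃ = 36.5 − (1·5 + 6.5·5) = 36.5 − 37.5 = -1.

-1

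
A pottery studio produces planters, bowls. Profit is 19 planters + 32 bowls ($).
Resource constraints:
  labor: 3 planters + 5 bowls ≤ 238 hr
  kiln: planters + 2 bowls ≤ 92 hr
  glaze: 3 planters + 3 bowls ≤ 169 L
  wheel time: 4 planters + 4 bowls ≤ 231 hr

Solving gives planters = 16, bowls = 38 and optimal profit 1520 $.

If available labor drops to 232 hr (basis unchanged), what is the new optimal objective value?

Binding: labor and kiln. Non-binding: glaze (7 unused), wheel time (15 unused).
Since glaze, wheel time are not tight, their duals are 0.
From A_Bᵀ y = c: 3·y_labor + 1·y_kiln = 19; 5·y_labor + 2·y_kiln = 32.
Solving: y_labor = 6, y_kiln = 1.
Δz = y_labor·Δb = 6 × (-6) = -36, so new z* = 1520 − 36 = 1484.

1484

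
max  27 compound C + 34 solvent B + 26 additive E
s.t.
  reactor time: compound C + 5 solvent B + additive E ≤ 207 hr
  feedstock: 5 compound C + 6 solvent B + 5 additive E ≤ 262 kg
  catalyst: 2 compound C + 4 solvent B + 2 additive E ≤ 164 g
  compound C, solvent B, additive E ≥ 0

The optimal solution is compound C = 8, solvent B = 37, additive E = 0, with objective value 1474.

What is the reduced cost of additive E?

Check each constraint at x*: reactor time 193/207 (slack 14); feedstock 262/262 (tight); catalyst 164/164 (tight).
Slack constraints have shadow price 0 (complementary slackness).
The binding rows give the dual system: 5·y_feedstock + 2·y_catalyst = 27 and 6·y_feedstock + 4·y_catalyst = 34.
→ y_feedstock = 5 and y_catalyst = 1.
Reduced cost of additive E: c₃ − yᵀa₃ = 26 − (5·5 + 1·2) = 26 − 27 = -1.

-1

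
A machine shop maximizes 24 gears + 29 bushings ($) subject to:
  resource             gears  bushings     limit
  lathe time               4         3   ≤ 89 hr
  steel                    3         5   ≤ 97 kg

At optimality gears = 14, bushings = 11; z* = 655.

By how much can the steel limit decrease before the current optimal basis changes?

30.25

Binding constraints: lathe time, steel. The basis is B = [[4,3],[3,5]] with det 11.
Per unit decrease in steel, x* moves by d = (0.2727, -0.3636).
The basis stays optimal until bushings reaches 0; allowable decrease = 30.25 kg.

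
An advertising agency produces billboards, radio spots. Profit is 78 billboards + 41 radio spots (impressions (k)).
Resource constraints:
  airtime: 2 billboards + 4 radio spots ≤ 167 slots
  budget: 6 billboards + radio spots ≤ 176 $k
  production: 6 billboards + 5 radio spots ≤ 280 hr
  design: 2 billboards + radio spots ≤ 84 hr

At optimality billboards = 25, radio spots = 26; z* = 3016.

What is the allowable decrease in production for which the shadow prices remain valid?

104

Binding constraints: budget, production. The basis is B = [[6,1],[6,5]] with det 24.
Per unit decrease in production, x* moves by d = (0.0417, -0.25).
The basis stays optimal until radio spots reaches 0; allowable decrease = 104 hr.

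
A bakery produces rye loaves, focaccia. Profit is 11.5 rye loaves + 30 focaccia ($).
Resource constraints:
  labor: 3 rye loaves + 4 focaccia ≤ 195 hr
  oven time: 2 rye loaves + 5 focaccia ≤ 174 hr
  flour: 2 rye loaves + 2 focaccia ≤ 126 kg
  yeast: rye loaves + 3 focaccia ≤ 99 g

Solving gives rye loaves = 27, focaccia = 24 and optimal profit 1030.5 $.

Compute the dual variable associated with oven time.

4.5

Binding: oven time and yeast. Non-binding: labor (18 unused), flour (24 unused).
Since labor, flour are not tight, their duals are 0.
The binding rows give the dual system: 2·y_oven time + 1·y_yeast = 11.5 and 5·y_oven time + 3·y_yeast = 30.
→ y_oven time = 4.5 and y_yeast = 2.5.
Shadow price of oven time = 4.5.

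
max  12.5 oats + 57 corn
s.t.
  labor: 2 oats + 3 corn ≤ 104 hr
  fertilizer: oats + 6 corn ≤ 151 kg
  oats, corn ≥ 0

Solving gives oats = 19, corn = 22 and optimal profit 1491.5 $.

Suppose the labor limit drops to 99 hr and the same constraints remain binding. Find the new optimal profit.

1481.5

Check each constraint at x*: labor 104/104 (tight); fertilizer 151/151 (tight).
The binding rows give the dual system: 2·y_labor + 1·y_fertilizer = 12.5 and 3·y_labor + 6·y_fertilizer = 57.
→ y_labor = 2 and y_fertilizer = 8.5.
Δz = y_labor·Δb = 2 × (-5) = -10, so new z* = 1491.5 − 10 = 1481.5.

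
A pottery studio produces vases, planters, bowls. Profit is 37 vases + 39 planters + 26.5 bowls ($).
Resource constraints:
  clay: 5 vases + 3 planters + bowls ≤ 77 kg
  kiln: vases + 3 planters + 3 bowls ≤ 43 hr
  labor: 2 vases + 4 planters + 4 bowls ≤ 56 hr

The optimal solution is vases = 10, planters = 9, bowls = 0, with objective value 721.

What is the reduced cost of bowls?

-2.5

Binding: clay and labor. Non-binding: kiln (6 unused).
Slack constraints have shadow price 0 (complementary slackness).
From A_Bᵀ y = c: 5·y_clay + 2·y_labor = 37; 3·y_clay + 4·y_labor = 39.
Solving: y_clay = 5, y_labor = 6.
Reduced cost of bowls: c₃ − yᵀa₃ = 26.5 − (5·1 + 6·4) = 26.5 − 29 = -2.5.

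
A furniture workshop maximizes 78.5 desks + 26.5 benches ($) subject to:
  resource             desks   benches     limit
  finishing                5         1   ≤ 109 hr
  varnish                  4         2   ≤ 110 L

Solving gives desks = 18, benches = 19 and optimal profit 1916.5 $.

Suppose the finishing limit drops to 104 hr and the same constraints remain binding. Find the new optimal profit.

1874

At the optimum: finishing uses 109 of 109 (binding); varnish uses 110 of 110 (binding).
Dual feasibility on the basic columns requires 5·y_finishing + 4·y_varnish = 78.5, 1·y_finishing + 2·y_varnish = 26.5.
Solving: y_finishing = 8.5, y_varnish = 9.
Δz = y_finishing·Δb = 8.5 × (-5) = -42.5, so new z* = 1916.5 − 42.5 = 1874.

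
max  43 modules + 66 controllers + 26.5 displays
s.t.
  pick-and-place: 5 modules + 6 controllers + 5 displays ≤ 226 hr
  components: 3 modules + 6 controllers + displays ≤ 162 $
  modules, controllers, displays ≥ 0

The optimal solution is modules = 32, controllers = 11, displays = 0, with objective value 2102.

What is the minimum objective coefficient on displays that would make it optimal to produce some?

Both pick-and-place and components are binding at x*.
From A_Bᵀ y = c: 5·y_pick-and-place + 3·y_components = 43; 6·y_pick-and-place + 6·y_components = 66.
→ y_pick-and-place = 5 and y_components = 6.
displays enters the basis when its profit ≥ yᵀa₃ = 5·5 + 6·1 = 31.

31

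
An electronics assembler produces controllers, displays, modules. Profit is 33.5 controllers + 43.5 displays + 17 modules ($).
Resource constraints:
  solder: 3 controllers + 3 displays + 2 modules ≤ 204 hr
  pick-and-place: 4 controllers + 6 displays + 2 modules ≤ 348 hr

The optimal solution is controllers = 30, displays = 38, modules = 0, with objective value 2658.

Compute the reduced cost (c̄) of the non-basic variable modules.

Both solder and pick-and-place are binding at x*.
Dual feasibility on the basic columns requires 3·y_solder + 4·y_pick-and-place = 33.5, 3·y_solder + 6·y_pick-and-place = 43.5.
This yields shadow prices y_solder = 4.5, y_pick-and-place = 5.
Reduced cost of modules: c₃ − yᵀa₃ = 17 − (4.5·2 + 5·2) = 17 − 19 = -2.

-2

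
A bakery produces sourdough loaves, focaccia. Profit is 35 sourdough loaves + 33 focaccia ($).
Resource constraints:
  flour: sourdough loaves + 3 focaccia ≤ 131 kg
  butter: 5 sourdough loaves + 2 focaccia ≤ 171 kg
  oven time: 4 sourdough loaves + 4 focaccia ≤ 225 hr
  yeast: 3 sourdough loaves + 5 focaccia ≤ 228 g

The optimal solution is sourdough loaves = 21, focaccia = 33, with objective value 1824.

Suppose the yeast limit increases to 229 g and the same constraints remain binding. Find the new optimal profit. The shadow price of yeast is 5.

Δb = 1, so new z* = 1824 + (5)·(1) = 1824 + 5 = 1829.

1829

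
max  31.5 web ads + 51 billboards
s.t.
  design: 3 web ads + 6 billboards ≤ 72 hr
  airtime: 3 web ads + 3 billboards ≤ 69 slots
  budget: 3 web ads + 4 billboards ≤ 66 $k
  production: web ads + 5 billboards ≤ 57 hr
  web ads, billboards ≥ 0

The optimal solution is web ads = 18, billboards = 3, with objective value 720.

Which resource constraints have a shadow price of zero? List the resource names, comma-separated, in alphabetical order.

airtime, production

design: 72/72 (binding)
airtime: 63/69 (slack 6)
budget: 66/66 (binding)
production: 33/57 (slack 24)
By complementary slackness, a constraint with positive slack has shadow price 0 → airtime, production.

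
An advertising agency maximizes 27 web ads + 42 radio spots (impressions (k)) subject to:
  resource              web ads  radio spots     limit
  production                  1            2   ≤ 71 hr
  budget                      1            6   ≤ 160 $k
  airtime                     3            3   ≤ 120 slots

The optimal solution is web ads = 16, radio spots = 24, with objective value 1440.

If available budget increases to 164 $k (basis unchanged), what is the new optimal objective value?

1452

Binding: budget and airtime. Non-binding: production (7 unused).
Since production is not tight, its dual is 0.
The binding rows give the dual system: 1·y_budget + 3·y_airtime = 27 and 6·y_budget + 3·y_airtime = 42.
This yields shadow prices y_budget = 3, y_airtime = 8.
Δz = y_budget·Δb = 3 × (4) = 12, so new z* = 1440 + 12 = 1452.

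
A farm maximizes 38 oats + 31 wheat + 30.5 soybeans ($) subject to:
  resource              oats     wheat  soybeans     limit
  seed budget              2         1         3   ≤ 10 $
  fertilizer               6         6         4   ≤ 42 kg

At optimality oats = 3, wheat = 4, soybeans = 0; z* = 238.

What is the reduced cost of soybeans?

Check each constraint at x*: seed budget 10/10 (tight); fertilizer 42/42 (tight).
The binding rows give the dual system: 2·y_seed budget + 6·y_fertilizer = 38 and 1·y_seed budget + 6·y_fertilizer = 31.
→ y_seed budget = 7 and y_fertilizer = 4.
Reduced cost of soybeans: c₃ − yᵀa₃ = 30.5 − (7·3 + 4·4) = 30.5 − 37 = -6.5.

-6.5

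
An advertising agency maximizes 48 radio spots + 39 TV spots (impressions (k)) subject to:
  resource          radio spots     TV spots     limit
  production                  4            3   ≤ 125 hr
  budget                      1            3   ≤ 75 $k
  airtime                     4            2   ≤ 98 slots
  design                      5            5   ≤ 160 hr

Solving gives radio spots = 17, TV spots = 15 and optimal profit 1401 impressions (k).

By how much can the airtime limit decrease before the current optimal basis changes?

13

Binding constraints: airtime, design. The basis is B = [[4,2],[5,5]] with det 10.
Per unit decrease in airtime, x* moves by d = (-0.5, 0.5).
The basis stays optimal until budget becomes binding; allowable decrease = 13 slots.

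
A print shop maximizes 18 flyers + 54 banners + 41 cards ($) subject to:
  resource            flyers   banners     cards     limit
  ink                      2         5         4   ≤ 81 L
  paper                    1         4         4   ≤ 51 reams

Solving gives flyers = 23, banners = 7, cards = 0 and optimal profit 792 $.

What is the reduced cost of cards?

-7

Check each constraint at x*: ink 81/81 (tight); paper 51/51 (tight).
The binding rows give the dual system: 2·y_ink + 1·y_paper = 18 and 5·y_ink + 4·y_paper = 54.
→ y_ink = 6 and y_paper = 6.
Reduced cost of cards: c₃ − yᵀa₃ = 41 − (6·4 + 6·4) = 41 − 48 = -7.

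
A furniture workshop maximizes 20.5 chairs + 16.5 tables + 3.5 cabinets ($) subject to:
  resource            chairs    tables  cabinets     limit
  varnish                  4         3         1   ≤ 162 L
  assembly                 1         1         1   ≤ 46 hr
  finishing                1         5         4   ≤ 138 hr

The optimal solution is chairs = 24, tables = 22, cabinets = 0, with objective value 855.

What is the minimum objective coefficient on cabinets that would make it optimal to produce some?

Binding: varnish and assembly. Non-binding: finishing (4 unused).
Since finishing is not tight, its dual is 0.
Dual feasibility on the basic columns requires 4·y_varnish + 1·y_assembly = 20.5, 3·y_varnish + 1·y_assembly = 16.5.
Solving: y_varnish = 4, y_assembly = 4.5.
cabinets enters the basis when its profit ≥ yᵀa₃ = 4·1 + 4.5·1 = 8.5.

8.5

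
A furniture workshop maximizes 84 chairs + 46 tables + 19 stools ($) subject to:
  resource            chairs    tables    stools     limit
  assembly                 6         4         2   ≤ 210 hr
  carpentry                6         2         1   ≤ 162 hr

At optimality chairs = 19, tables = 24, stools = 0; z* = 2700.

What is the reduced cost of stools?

-4

Both assembly and carpentry are binding at x*.
The binding rows give the dual system: 6·y_assembly + 6·y_carpentry = 84 and 4·y_assembly + 2·y_carpentry = 46.
Solving: y_assembly = 9, y_carpentry = 5.
Reduced cost of stools: c₃ − yᵀa₃ = 19 − (9·2 + 5·1) = 19 − 23 = -4.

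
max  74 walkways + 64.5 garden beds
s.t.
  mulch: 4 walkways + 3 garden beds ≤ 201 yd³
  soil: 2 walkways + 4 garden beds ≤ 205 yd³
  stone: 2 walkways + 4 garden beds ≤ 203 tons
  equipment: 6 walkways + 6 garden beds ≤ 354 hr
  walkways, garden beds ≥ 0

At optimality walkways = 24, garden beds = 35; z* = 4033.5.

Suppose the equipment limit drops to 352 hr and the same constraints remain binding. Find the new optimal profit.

4021.5

At the optimum: mulch uses 201 of 201 (binding); soil uses 188 of 205 (slack = 17); stone uses 188 of 203 (slack = 15); equipment uses 354 of 354 (binding).
Since soil, stone are not tight, their duals are 0.
Dual feasibility on the basic columns requires 4·y_mulch + 6·y_equipment = 74, 3·y_mulch + 6·y_equipment = 64.5.
→ y_mulch = 9.5 and y_equipment = 6.
Δz = y_equipment·Δb = 6 × (-2) = -12, so new z* = 4033.5 − 12 = 4021.5.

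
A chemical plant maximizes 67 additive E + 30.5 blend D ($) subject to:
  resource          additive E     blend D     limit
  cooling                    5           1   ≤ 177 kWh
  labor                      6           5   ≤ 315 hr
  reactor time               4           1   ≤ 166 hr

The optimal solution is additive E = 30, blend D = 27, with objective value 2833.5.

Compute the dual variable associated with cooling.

8

Binding: cooling and labor. Non-binding: reactor time (19 unused).
Slack constraints have shadow price 0 (complementary slackness).
From A_Bᵀ y = c: 5·y_cooling + 6·y_labor = 67; 1·y_cooling + 5·y_labor = 30.5.
This yields shadow prices y_cooling = 8, y_labor = 4.5.
Shadow price of cooling = 8.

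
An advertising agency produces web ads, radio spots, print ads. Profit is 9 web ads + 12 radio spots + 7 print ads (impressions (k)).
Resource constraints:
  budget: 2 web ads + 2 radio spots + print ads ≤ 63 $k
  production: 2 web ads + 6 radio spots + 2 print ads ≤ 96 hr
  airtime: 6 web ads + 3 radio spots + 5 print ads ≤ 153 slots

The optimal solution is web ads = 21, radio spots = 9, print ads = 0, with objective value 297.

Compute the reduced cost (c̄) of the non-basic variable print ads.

Check each constraint at x*: budget 60/63 (slack 3); production 96/96 (tight); airtime 153/153 (tight).
By complementary slackness, y = 0 for the non-binding constraint.
The binding rows give the dual system: 2·y_production + 6·y_airtime = 9 and 6·y_production + 3·y_airtime = 12.
→ y_production = 1.5 and y_airtime = 1.
Reduced cost of print ads: c₃ − yᵀa₃ = 7 − (1.5·2 + 1·5) = 7 − 8 = -1.

-1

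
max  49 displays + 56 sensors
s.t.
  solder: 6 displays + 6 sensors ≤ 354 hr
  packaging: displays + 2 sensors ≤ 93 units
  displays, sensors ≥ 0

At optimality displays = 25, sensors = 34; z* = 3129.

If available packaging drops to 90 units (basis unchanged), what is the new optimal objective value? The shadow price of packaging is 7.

Δb = -3, so new z* = 3129 + (7)·(-3) = 3129 − 21 = 3108.

3108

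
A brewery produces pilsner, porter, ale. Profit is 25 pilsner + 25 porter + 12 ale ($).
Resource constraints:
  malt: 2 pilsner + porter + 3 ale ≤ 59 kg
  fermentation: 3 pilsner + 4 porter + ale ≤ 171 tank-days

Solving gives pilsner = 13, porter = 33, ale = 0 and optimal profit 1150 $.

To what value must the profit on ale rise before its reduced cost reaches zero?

20

Both malt and fermentation are binding at x*.
Dual feasibility on the basic columns requires 2·y_malt + 3·y_fermentation = 25, 1·y_malt + 4·y_fermentation = 25.
Solving: y_malt = 5, y_fermentation = 5.
ale enters the basis when its profit ≥ yᵀa₃ = 5·3 + 5·1 = 20.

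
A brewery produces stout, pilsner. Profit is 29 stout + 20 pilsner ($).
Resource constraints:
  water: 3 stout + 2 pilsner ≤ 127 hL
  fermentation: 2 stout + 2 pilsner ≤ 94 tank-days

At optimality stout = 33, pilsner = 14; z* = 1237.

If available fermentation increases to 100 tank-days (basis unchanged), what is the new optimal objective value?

1243

Both water and fermentation are binding at x*.
From A_Bᵀ y = c: 3·y_water + 2·y_fermentation = 29; 2·y_water + 2·y_fermentation = 20.
→ y_water = 9 and y_fermentation = 1.
Δz = y_fermentation·Δb = 1 × (6) = 6, so new z* = 1237 + 6 = 1243.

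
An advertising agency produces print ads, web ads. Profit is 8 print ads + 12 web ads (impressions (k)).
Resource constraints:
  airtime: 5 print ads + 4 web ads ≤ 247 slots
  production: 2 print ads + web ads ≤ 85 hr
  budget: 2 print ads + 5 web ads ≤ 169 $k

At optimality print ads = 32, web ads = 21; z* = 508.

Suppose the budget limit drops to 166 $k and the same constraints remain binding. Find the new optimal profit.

502

At the optimum: airtime uses 244 of 247 (slack = 3); production uses 85 of 85 (binding); budget uses 169 of 169 (binding).
By complementary slackness, y = 0 for the non-binding constraint.
From A_Bᵀ y = c: 2·y_production + 2·y_budget = 8; 1·y_production + 5·y_budget = 12.
This yields shadow prices y_production = 2, y_budget = 2.
Δz = y_budget·Δb = 2 × (-3) = -6, so new z* = 508 − 6 = 502.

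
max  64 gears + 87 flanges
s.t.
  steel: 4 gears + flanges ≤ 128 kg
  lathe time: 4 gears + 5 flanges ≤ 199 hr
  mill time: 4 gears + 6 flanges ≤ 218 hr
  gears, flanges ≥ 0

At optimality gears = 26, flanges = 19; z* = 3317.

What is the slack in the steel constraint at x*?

steel used = 4·26 + 1·19 = 123; slack = 128 − 123 = 5.

5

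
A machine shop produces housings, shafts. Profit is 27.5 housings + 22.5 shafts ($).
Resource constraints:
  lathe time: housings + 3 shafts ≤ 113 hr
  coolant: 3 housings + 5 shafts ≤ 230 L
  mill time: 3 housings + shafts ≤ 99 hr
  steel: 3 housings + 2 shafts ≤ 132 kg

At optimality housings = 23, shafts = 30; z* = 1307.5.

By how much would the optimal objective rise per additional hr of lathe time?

5

Check each constraint at x*: lathe time 113/113 (tight); coolant 219/230 (slack 11); mill time 99/99 (tight); steel 129/132 (slack 3).
Since coolant, steel are not tight, their duals are 0.
The binding rows give the dual system: 1·y_lathe time + 3·y_mill time = 27.5 and 3·y_lathe time + 1·y_mill time = 22.5.
This yields shadow prices y_lathe time = 5, y_mill time = 7.5.
Shadow price of lathe time = 5.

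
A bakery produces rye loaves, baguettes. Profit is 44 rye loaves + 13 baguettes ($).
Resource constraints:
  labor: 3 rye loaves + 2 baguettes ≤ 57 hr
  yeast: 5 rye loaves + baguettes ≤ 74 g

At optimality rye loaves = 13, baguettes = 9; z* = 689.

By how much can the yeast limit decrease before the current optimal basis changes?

Binding constraints: labor, yeast. The basis is B = [[3,2],[5,1]] with det -7.
Per unit decrease in yeast, x* moves by d = (-0.2857, 0.4286).
The basis stays optimal until rye loaves reaches 0; allowable decrease = 45.5 g.

45.5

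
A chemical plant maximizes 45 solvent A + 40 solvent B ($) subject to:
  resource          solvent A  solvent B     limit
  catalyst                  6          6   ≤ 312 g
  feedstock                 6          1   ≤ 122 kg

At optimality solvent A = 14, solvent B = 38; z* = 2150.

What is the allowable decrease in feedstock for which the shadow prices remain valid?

70

Binding constraints: catalyst, feedstock. The basis is B = [[6,6],[6,1]] with det -30.
Per unit decrease in feedstock, x* moves by d = (-0.2, 0.2).
The basis stays optimal until solvent A reaches 0; allowable decrease = 70 kg.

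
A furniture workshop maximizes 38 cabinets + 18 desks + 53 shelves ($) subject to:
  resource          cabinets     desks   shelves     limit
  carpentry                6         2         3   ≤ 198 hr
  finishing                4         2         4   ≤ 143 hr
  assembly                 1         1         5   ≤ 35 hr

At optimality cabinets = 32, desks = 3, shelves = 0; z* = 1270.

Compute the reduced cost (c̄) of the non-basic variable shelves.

-2

Binding: carpentry and assembly. Non-binding: finishing (9 unused).
Slack constraints have shadow price 0 (complementary slackness).
Dual feasibility on the basic columns requires 6·y_carpentry + 1·y_assembly = 38, 2·y_carpentry + 1·y_assembly = 18.
Solving: y_carpentry = 5, y_assembly = 8.
Reduced cost of shelves: c₃ − yᵀa₃ = 53 − (5·3 + 8·5) = 53 − 55 = -2.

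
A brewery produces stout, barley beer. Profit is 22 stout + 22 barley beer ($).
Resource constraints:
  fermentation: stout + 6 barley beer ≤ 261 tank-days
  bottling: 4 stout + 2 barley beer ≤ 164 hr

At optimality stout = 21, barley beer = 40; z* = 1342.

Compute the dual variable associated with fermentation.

2

At the optimum: fermentation uses 261 of 261 (binding); bottling uses 164 of 164 (binding).
Dual feasibility on the basic columns requires 1·y_fermentation + 4·y_bottling = 22, 6·y_fermentation + 2·y_bottling = 22.
→ y_fermentation = 2 and y_bottling = 5.
Shadow price of fermentation = 2.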